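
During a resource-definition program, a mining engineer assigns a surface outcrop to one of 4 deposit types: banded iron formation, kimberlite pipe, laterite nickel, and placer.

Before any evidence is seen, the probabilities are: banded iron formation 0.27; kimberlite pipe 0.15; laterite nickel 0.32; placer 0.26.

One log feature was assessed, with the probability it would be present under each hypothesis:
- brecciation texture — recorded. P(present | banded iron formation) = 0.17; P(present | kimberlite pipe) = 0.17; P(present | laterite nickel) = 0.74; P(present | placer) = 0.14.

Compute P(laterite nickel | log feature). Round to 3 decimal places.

Multiply each prior by the likelihood of the log feature:
  banded iron formation: 0.27 × 0.17 = 0.0459
  kimberlite pipe: 0.15 × 0.17 = 0.0255
  laterite nickel: 0.32 × 0.74 = 0.2368
  placer: 0.26 × 0.14 = 0.0364
Normalizing constant Z = 0.0459 + 0.0255 + 0.2368 + 0.0364 = 0.3446.
P(laterite nickel | evidence) = 0.2368 / 0.3446 ≈ 0.687.

0.687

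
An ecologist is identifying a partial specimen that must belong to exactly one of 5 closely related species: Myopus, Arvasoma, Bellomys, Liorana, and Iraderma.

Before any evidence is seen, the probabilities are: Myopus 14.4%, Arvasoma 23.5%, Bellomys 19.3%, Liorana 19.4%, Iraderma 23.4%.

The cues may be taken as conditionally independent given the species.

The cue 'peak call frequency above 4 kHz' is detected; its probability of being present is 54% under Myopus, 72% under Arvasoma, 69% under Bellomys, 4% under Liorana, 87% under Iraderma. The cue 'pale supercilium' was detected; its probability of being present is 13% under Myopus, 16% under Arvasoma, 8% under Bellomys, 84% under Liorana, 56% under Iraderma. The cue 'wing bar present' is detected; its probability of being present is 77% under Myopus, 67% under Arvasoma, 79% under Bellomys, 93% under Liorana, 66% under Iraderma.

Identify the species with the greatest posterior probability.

Multiply each prior by the joint likelihood of the cue pattern:
  Myopus: 0.144 × 0.54 × 0.13 × 0.77 = 0.0077838
  Arvasoma: 0.235 × 0.72 × 0.16 × 0.67 = 0.018138
  Bellomys: 0.193 × 0.69 × 0.08 × 0.79 = 0.0084163
  Liorana: 0.194 × 0.04 × 0.84 × 0.93 = 0.0060621
  Iraderma: 0.234 × 0.87 × 0.56 × 0.66 = 0.075243
The unnormalized weights sum to 0.11564.
P(Myopus | evidence) ≈ 0.0077838 / 0.11564 ≈ 0.067
P(Arvasoma | evidence) ≈ 0.018138 / 0.11564 ≈ 0.157
P(Bellomys | evidence) ≈ 0.0084163 / 0.11564 ≈ 0.073
P(Liorana | evidence) ≈ 0.0060621 / 0.11564 ≈ 0.052
P(Iraderma | evidence) ≈ 0.075243 / 0.11564 ≈ 0.651
The largest is 0.651, so Iraderma is most probable.

Iraderma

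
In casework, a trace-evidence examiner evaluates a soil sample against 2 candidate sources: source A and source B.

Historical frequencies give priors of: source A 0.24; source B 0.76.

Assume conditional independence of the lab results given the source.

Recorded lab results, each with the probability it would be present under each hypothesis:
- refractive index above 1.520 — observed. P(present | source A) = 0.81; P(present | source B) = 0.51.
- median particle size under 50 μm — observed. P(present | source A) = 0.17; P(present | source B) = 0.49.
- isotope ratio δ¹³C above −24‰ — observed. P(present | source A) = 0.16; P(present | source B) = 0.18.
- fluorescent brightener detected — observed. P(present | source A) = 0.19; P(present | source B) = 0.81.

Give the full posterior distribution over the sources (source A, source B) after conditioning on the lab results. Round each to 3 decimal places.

0.035, 0.965

By Bayes' rule with conditional independence, the unnormalized weight for each hypothesis is prior × ∏ likelihoods:
  source A: 0.24 × 0.81 × 0.17 × 0.16 × 0.19 = 0.0010047
  source B: 0.76 × 0.51 × 0.49 × 0.18 × 0.81 = 0.027691
Normalizing constant Z = 0.0010047 + 0.027691 = 0.028696.
P(source A | evidence) = 0.0010047 / 0.028696 ≈ 0.035
P(source B | evidence) = 0.027691 / 0.028696 ≈ 0.965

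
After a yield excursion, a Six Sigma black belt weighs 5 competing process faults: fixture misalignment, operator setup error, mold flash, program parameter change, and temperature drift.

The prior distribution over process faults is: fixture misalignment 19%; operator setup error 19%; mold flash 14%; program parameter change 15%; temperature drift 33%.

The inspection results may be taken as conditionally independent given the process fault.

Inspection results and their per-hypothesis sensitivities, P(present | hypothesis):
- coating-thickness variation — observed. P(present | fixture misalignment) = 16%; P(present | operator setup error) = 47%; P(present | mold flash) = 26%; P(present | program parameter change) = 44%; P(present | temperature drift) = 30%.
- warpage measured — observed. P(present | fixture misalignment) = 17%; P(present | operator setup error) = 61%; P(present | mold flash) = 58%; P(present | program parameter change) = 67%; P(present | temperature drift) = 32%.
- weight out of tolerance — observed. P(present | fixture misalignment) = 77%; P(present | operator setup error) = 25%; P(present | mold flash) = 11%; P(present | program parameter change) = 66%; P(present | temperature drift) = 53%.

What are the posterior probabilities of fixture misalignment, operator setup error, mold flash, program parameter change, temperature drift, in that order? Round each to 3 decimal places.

By Bayes' rule with conditional independence, the unnormalized weight for each hypothesis is prior × ∏ likelihoods:
  fixture misalignment: 0.19 × 0.16 × 0.17 × 0.77 = 0.0039794
  operator setup error: 0.19 × 0.47 × 0.61 × 0.25 = 0.013618
  mold flash: 0.14 × 0.26 × 0.58 × 0.11 = 0.0023223
  program parameter change: 0.15 × 0.44 × 0.67 × 0.66 = 0.029185
  temperature drift: 0.33 × 0.30 × 0.32 × 0.53 = 0.01679
The unnormalized weights sum to 0.065896.
P(fixture misalignment | evidence) = 0.0039794 / 0.065896 ≈ 0.060
P(operator setup error | evidence) = 0.013618 / 0.065896 ≈ 0.207
P(mold flash | evidence) = 0.0023223 / 0.065896 ≈ 0.035
P(program parameter change | evidence) = 0.029185 / 0.065896 ≈ 0.443
P(temperature drift | evidence) = 0.01679 / 0.065896 ≈ 0.255

0.060, 0.207, 0.035, 0.443, 0.255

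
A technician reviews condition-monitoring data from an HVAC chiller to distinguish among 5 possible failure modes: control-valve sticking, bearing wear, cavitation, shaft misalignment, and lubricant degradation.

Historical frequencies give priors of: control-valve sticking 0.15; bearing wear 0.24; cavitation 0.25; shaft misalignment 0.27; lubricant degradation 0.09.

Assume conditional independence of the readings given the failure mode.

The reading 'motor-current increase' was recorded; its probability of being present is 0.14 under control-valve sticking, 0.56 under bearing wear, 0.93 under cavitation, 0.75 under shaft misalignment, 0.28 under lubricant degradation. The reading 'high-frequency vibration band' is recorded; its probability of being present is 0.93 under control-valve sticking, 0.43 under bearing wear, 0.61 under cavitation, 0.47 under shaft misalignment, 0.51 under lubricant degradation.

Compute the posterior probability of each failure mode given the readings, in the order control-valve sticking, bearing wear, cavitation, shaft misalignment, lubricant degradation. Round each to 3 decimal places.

By Bayes' rule with conditional independence, the unnormalized weight for each hypothesis is prior × ∏ likelihoods:
  control-valve sticking: 0.15 × 0.14 × 0.93 = 0.01953
  bearing wear: 0.24 × 0.56 × 0.43 = 0.057792
  cavitation: 0.25 × 0.93 × 0.61 = 0.14183
  shaft misalignment: 0.27 × 0.75 × 0.47 = 0.095175
  lubricant degradation: 0.09 × 0.28 × 0.51 = 0.012852
The unnormalized weights sum to 0.32717.
P(control-valve sticking | evidence) = 0.01953 / 0.32717 ≈ 0.060
P(bearing wear | evidence) = 0.057792 / 0.32717 ≈ 0.177
P(cavitation | evidence) = 0.14183 / 0.32717 ≈ 0.433
P(shaft misalignment | evidence) = 0.095175 / 0.32717 ≈ 0.291
P(lubricant degradation | evidence) = 0.012852 / 0.32717 ≈ 0.039

0.060, 0.177, 0.433, 0.291, 0.039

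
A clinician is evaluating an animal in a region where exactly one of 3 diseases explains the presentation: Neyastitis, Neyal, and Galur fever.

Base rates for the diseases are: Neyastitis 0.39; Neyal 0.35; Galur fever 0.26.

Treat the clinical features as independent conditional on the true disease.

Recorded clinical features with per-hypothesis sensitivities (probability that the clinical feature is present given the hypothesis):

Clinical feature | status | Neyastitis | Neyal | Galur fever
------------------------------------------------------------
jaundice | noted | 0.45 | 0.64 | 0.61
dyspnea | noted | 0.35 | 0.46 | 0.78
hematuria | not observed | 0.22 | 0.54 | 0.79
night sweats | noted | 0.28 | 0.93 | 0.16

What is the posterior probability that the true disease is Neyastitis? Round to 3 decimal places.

0.218

For each hypothesis, the unnormalized posterior weight is prior × product of the clinical feature likelihoods (using 1 − P(present | H) for each absent clinical feature):
  Neyastitis: 0.39 × 0.45 × 0.35 × (1 − 0.22) × 0.28 = 0.013415
  Neyal: 0.35 × 0.64 × 0.46 × (1 − 0.54) × 0.93 = 0.044081
  Galur fever: 0.26 × 0.61 × 0.78 × (1 − 0.79) × 0.16 = 0.0041566
Normalizing constant Z = 0.013415 + 0.044081 + 0.0041566 = 0.061652.
P(Neyastitis | evidence) = 0.013415 / 0.061652 ≈ 0.218.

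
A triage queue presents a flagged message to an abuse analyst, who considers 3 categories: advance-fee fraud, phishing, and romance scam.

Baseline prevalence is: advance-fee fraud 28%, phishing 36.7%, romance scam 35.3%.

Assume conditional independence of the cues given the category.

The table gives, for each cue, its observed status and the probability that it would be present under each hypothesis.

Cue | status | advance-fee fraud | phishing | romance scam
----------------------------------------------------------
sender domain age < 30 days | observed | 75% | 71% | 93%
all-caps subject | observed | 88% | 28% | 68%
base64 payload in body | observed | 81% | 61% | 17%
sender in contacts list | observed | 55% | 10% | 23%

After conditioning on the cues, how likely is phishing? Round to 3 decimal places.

0.047

For each hypothesis, the unnormalized posterior weight is prior × product of the cue likelihoods:
  advance-fee fraud: 0.280 × 0.75 × 0.88 × 0.81 × 0.55 = 0.082328
  phishing: 0.367 × 0.71 × 0.28 × 0.61 × 0.10 = 0.0044505
  romance scam: 0.353 × 0.93 × 0.68 × 0.17 × 0.23 = 0.0087286
The unnormalized weights sum to 0.095508.
P(phishing | evidence) = 0.0044505 / 0.095508 ≈ 0.047.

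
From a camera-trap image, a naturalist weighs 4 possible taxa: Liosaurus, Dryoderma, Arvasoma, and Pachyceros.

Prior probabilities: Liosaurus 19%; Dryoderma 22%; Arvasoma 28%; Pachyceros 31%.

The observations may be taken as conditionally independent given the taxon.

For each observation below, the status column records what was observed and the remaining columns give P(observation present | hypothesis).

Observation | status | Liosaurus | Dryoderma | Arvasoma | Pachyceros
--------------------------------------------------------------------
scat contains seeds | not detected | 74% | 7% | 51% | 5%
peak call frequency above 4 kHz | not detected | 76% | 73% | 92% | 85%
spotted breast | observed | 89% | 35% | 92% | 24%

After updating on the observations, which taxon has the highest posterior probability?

Multiply each prior by the joint likelihood of the evidence pattern (using 1 − P(present | H) for each absent observation):
  Liosaurus: 0.19 × (1 − 0.74) × (1 − 0.76) × 0.89 = 0.010552
  Dryoderma: 0.22 × (1 − 0.07) × (1 − 0.73) × 0.35 = 0.019335
  Arvasoma: 0.28 × (1 − 0.51) × (1 − 0.92) × 0.92 = 0.010098
  Pachyceros: 0.31 × (1 − 0.05) × (1 − 0.85) × 0.24 = 0.010602
Marginal likelihood of the evidence = 0.050586.
P(Liosaurus | evidence) ≈ 0.010552 / 0.050586 ≈ 0.209
P(Dryoderma | evidence) ≈ 0.019335 / 0.050586 ≈ 0.382
P(Arvasoma | evidence) ≈ 0.010098 / 0.050586 ≈ 0.200
P(Pachyceros | evidence) ≈ 0.010602 / 0.050586 ≈ 0.210
The largest is 0.382, so Dryoderma is most probable.

Dryoderma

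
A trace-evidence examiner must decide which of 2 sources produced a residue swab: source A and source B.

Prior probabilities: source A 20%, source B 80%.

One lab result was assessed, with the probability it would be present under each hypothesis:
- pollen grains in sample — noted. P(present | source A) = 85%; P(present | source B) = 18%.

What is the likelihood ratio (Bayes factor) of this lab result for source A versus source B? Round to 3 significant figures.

4.72

The Bayes factor is the ratio of the two likelihoods.
  source A: 0.85
  source B: 0.18
Bayes factor = 0.85 / 0.18 ≈ 4.72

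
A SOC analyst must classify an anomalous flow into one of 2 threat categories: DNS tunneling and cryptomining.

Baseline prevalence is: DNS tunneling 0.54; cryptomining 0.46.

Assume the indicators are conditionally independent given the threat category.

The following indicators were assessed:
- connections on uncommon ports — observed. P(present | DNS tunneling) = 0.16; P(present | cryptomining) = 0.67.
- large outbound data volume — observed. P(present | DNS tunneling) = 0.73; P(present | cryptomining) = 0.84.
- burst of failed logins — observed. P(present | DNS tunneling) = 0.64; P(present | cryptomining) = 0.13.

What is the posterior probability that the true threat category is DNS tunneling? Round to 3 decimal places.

0.545

For each hypothesis, the unnormalized posterior weight is prior × product of the indicator likelihoods:
  DNS tunneling: 0.54 × 0.16 × 0.73 × 0.64 = 0.040366
  cryptomining: 0.46 × 0.67 × 0.84 × 0.13 = 0.033655
Marginal likelihood of the evidence = 0.074022.
P(DNS tunneling | evidence) = 0.040366 / 0.074022 ≈ 0.545.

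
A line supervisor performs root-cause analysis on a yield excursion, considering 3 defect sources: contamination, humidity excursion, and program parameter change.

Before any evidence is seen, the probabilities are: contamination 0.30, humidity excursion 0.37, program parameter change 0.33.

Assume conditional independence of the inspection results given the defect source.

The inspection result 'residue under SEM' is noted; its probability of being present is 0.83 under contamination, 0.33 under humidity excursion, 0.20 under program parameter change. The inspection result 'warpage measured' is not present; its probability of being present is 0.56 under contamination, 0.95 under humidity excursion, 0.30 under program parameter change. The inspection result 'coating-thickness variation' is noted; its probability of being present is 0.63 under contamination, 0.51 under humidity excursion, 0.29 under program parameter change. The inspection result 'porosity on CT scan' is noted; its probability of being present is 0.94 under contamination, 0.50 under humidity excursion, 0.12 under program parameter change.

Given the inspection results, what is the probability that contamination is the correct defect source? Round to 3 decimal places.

Multiply each prior by the joint likelihood of the inspection result pattern (using 1 − P(present | H) for each absent inspection result):
  contamination: 0.30 × 0.83 × (1 − 0.56) × 0.63 × 0.94 = 0.064881
  humidity excursion: 0.37 × 0.33 × (1 − 0.95) × 0.51 × 0.50 = 0.0015568
  program parameter change: 0.33 × 0.20 × (1 − 0.30) × 0.29 × 0.12 = 0.0016078
The unnormalized weights sum to 0.068046.
P(contamination | evidence) = 0.064881 / 0.068046 ≈ 0.953.

0.953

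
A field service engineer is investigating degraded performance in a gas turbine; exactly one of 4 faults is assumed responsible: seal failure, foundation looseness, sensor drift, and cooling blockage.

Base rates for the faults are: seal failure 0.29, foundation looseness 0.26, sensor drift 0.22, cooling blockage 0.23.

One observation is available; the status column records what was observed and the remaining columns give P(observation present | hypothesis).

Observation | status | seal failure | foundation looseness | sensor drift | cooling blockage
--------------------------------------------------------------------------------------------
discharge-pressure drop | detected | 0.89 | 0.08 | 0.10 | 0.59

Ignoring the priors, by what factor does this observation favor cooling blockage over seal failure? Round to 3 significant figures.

Likelihood of this observation under each hypothesis:
  cooling blockage: 0.59
  seal failure: 0.89
Bayes factor = 0.59 / 0.89 ≈ 0.663

0.663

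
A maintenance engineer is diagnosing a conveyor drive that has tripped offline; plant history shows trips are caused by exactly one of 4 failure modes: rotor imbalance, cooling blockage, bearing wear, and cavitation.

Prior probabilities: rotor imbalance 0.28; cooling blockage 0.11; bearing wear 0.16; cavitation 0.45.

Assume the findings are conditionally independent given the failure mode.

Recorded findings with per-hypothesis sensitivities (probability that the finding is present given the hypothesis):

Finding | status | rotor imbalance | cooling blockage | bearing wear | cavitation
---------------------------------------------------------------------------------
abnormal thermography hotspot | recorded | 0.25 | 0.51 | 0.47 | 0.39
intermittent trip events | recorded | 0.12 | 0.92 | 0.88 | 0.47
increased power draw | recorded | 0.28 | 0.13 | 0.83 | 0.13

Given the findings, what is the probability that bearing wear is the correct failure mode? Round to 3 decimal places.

By Bayes' rule with conditional independence, the unnormalized weight for each hypothesis is prior × ∏ likelihoods:
  rotor imbalance: 0.28 × 0.25 × 0.12 × 0.28 = 0.002352
  cooling blockage: 0.11 × 0.51 × 0.92 × 0.13 = 0.0067096
  bearing wear: 0.16 × 0.47 × 0.88 × 0.83 = 0.054926
  cavitation: 0.45 × 0.39 × 0.47 × 0.13 = 0.010723
The unnormalized weights sum to 0.074711.
P(bearing wear | evidence) = 0.054926 / 0.074711 ≈ 0.735.

0.735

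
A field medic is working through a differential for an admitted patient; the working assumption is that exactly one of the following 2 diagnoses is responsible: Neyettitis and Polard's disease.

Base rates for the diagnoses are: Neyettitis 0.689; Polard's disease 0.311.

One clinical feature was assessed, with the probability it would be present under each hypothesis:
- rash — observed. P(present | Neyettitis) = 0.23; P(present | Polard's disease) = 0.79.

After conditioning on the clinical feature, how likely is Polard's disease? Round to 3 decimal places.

0.608

For each hypothesis, the unnormalized posterior weight is prior × likelihood:
  Neyettitis: 0.689 × 0.23 = 0.15847
  Polard's disease: 0.311 × 0.79 = 0.24569
Marginal likelihood of the evidence = 0.40416.
P(Polard's disease | evidence) = 0.24569 / 0.40416 ≈ 0.608.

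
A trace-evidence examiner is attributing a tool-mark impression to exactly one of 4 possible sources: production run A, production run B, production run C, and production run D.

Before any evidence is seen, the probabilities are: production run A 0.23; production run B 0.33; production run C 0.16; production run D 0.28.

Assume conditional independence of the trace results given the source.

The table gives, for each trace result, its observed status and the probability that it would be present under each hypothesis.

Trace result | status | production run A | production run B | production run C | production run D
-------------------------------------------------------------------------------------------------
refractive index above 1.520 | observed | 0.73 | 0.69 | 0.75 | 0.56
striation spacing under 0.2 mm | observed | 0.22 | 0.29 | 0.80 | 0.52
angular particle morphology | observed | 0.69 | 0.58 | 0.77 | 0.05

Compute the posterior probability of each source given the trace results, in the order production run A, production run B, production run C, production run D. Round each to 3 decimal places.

0.180, 0.270, 0.521, 0.029

By Bayes' rule with conditional independence, the unnormalized weight for each hypothesis is prior × ∏ likelihoods:
  production run A: 0.23 × 0.73 × 0.22 × 0.69 = 0.025487
  production run B: 0.33 × 0.69 × 0.29 × 0.58 = 0.038299
  production run C: 0.16 × 0.75 × 0.80 × 0.77 = 0.07392
  production run D: 0.28 × 0.56 × 0.52 × 0.05 = 0.0040768
The unnormalized weights sum to 0.14178.
P(production run A | evidence) = 0.025487 / 0.14178 ≈ 0.180
P(production run B | evidence) = 0.038299 / 0.14178 ≈ 0.270
P(production run C | evidence) = 0.07392 / 0.14178 ≈ 0.521
P(production run D | evidence) = 0.0040768 / 0.14178 ≈ 0.029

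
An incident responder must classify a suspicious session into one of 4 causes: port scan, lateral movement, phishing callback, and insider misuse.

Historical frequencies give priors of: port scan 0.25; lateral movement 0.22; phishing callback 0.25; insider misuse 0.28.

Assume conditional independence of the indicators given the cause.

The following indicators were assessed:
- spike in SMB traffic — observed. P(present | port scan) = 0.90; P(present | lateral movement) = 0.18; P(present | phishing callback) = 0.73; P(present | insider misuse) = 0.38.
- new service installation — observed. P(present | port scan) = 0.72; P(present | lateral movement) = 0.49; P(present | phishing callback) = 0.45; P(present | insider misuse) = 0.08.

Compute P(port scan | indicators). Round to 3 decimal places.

0.595

Multiply each prior by the joint likelihood of the indicator pattern:
  port scan: 0.25 × 0.90 × 0.72 = 0.162
  lateral movement: 0.22 × 0.18 × 0.49 = 0.019404
  phishing callback: 0.25 × 0.73 × 0.45 = 0.082125
  insider misuse: 0.28 × 0.38 × 0.08 = 0.008512
The unnormalized weights sum to 0.27204.
P(port scan | evidence) = 0.162 / 0.27204 ≈ 0.595.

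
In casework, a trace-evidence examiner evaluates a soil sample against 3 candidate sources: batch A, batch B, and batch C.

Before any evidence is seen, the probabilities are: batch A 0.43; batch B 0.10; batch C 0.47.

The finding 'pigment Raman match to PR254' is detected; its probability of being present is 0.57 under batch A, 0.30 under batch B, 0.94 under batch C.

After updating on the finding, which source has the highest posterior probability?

By Bayes' rule, the unnormalized weight for each hypothesis is prior × likelihood:
  batch A: 0.43 × 0.57 = 0.2451
  batch B: 0.10 × 0.30 = 0.03
  batch C: 0.47 × 0.94 = 0.4418
Normalizing constant Z = 0.2451 + 0.03 + 0.4418 = 0.7169.
P(batch A | evidence) ≈ 0.2451 / 0.7169 ≈ 0.342
P(batch B | evidence) ≈ 0.03 / 0.7169 ≈ 0.042
P(batch C | evidence) ≈ 0.4418 / 0.7169 ≈ 0.616
The largest is 0.616, so batch C is most probable.

batch C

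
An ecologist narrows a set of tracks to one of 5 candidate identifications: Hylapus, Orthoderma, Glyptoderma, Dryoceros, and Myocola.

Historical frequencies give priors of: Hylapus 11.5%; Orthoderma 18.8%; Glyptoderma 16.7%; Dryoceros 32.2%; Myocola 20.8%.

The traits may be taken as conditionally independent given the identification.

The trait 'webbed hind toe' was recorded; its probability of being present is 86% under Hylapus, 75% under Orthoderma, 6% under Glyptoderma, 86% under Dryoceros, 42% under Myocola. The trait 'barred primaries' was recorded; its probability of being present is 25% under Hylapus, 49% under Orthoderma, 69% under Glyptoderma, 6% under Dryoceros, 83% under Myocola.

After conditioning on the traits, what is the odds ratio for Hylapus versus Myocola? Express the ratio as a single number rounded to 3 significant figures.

0.341

The normalizing constant cancels in an odds ratio, so compute prior × likelihood for the two hypotheses only:
  Hylapus: 0.115 × 0.86 × 0.25 = 0.024725
  Myocola: 0.208 × 0.42 × 0.83 = 0.072509
Posterior odds = 0.024725 / 0.072509 ≈ 0.341.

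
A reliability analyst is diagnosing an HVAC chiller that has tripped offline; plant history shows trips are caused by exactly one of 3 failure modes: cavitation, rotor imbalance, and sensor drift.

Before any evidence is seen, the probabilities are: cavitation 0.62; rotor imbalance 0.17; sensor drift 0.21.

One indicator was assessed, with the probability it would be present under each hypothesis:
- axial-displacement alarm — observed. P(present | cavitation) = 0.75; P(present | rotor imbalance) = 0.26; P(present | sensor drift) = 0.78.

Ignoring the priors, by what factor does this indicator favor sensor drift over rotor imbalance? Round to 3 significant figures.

Likelihood of this indicator under each hypothesis:
  sensor drift: 0.78
  rotor imbalance: 0.26
Bayes factor = 0.78 / 0.26 ≈ 3.00

3.00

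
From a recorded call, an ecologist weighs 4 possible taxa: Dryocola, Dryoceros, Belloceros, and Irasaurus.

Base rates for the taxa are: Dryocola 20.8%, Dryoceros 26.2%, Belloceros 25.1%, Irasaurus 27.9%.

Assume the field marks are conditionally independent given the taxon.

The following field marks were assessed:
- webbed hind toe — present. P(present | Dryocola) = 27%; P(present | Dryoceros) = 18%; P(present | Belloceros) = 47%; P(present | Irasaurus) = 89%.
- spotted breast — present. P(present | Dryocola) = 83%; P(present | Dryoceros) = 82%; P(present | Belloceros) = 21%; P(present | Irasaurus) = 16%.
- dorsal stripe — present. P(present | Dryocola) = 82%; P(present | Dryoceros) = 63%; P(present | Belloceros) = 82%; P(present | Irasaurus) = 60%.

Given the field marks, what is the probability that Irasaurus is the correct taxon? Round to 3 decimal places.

For each hypothesis, the unnormalized posterior weight is prior × product of the field mark likelihoods:
  Dryocola: 0.208 × 0.27 × 0.83 × 0.82 = 0.038222
  Dryoceros: 0.262 × 0.18 × 0.82 × 0.63 = 0.024363
  Belloceros: 0.251 × 0.47 × 0.21 × 0.82 = 0.020314
  Irasaurus: 0.279 × 0.89 × 0.16 × 0.60 = 0.023838
Marginal likelihood of the evidence = 0.10674.
P(Irasaurus | evidence) = 0.023838 / 0.10674 ≈ 0.223.

0.223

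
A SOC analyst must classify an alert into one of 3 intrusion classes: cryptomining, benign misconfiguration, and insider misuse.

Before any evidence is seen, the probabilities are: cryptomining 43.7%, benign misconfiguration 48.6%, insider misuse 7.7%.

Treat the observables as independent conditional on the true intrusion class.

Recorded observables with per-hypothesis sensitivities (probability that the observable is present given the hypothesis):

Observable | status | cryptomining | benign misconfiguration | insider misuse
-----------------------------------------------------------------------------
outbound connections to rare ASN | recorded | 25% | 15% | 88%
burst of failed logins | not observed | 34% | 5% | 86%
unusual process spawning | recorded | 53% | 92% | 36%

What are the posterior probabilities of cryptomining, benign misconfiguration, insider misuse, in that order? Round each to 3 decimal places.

0.363, 0.605, 0.032

By Bayes' rule with conditional independence, the unnormalized weight for each hypothesis is prior × ∏ likelihoods (using 1 − P(present | H) for each absent observable):
  cryptomining: 0.437 × 0.25 × (1 − 0.34) × 0.53 = 0.038216
  benign misconfiguration: 0.486 × 0.15 × (1 − 0.05) × 0.92 = 0.063715
  insider misuse: 0.077 × 0.88 × (1 − 0.86) × 0.36 = 0.0034151
The unnormalized weights sum to 0.10535.
P(cryptomining | evidence) = 0.038216 / 0.10535 ≈ 0.363
P(benign misconfiguration | evidence) = 0.063715 / 0.10535 ≈ 0.605
P(insider misuse | evidence) = 0.0034151 / 0.10535 ≈ 0.032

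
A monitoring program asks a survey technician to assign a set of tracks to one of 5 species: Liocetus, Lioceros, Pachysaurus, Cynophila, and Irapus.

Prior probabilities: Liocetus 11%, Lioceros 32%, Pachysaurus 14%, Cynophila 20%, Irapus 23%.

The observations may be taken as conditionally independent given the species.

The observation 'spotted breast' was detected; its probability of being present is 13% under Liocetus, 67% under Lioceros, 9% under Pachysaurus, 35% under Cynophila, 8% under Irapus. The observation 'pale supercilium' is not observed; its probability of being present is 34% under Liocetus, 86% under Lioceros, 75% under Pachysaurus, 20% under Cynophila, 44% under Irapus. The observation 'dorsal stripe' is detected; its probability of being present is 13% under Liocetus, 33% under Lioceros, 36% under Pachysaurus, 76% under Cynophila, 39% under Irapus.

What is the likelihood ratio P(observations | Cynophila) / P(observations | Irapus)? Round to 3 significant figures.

Joint likelihood of the evidence pattern under each hypothesis (using 1 − P(present | H) for each absent observation):
  Cynophila: 0.35 × (1 − 0.20) × 0.76 = 0.2128
  Irapus: 0.08 × (1 − 0.44) × 0.39 = 0.017472
Bayes factor = 0.2128 / 0.017472 ≈ 12.2

12.2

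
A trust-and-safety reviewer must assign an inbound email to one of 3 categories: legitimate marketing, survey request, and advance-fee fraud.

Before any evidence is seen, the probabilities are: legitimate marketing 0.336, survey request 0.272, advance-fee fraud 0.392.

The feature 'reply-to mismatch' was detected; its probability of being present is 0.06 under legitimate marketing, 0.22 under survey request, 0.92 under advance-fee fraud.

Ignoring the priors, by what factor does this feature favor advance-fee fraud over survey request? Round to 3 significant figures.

The Bayes factor is the ratio of the two likelihoods.
  advance-fee fraud: 0.92
  survey request: 0.22
Bayes factor = 0.92 / 0.22 ≈ 4.18

4.18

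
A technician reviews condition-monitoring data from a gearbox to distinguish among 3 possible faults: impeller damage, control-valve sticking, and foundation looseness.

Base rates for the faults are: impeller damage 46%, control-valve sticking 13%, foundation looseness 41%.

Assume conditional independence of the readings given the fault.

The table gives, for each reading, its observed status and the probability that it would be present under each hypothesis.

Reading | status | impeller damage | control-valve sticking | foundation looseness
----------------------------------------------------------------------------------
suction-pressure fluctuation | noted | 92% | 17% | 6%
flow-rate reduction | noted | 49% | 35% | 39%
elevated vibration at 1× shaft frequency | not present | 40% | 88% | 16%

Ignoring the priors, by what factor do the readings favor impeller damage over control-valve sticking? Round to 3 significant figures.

37.9

Take the product of per-reading likelihoods under each hypothesis (using 1 − P(present | H) for each absent reading), then divide.
  impeller damage: 0.92 × 0.49 × (1 − 0.40) = 0.27048
  control-valve sticking: 0.17 × 0.35 × (1 − 0.88) = 0.00714
Bayes factor = 0.27048 / 0.00714 ≈ 37.9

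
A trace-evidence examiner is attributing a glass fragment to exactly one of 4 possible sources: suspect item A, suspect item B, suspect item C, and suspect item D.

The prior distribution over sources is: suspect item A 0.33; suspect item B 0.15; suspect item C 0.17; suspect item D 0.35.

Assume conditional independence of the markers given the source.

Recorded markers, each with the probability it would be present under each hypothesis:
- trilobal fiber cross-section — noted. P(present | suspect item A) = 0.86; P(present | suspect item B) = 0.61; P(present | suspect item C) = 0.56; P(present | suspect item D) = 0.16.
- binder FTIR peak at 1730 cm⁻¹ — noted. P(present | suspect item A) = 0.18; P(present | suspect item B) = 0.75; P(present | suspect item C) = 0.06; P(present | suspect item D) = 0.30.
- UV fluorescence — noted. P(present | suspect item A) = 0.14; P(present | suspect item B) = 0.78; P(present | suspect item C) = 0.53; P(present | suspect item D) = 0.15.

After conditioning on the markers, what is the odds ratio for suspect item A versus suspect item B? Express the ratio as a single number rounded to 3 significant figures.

Unnormalized posterior weight (prior times the marker likelihoods) for each of the two hypotheses:
  suspect item A: 0.33 × 0.86 × 0.18 × 0.14 = 0.0071518
  suspect item B: 0.15 × 0.61 × 0.75 × 0.78 = 0.053527
Posterior odds = 0.0071518 / 0.053527 ≈ 0.134.

0.134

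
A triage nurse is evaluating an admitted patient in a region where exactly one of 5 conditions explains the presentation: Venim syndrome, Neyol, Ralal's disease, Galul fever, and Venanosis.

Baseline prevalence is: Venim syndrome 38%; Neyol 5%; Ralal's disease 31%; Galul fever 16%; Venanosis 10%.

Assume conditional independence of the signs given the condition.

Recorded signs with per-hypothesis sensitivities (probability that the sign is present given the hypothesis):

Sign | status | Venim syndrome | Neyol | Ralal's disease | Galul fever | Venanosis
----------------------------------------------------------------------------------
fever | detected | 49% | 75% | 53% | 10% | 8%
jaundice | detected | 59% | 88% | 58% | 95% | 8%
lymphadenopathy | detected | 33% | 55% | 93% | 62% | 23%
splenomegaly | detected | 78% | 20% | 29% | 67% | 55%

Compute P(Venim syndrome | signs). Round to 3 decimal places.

By Bayes' rule with conditional independence, the unnormalized weight for each hypothesis is prior × ∏ likelihoods:
  Venim syndrome: 0.38 × 0.49 × 0.59 × 0.33 × 0.78 = 0.028277
  Neyol: 0.05 × 0.75 × 0.88 × 0.55 × 0.20 = 0.00363
  Ralal's disease: 0.31 × 0.53 × 0.58 × 0.93 × 0.29 = 0.025701
  Galul fever: 0.16 × 0.10 × 0.95 × 0.62 × 0.67 = 0.0063141
  Venanosis: 0.10 × 0.08 × 0.08 × 0.23 × 0.55 = 8.096e-05
Normalizing constant Z = 0.028277 + 0.00363 + 0.025701 + 0.0063141 + 8.096e-05 = 0.064003.
P(Venim syndrome | evidence) = 0.028277 / 0.064003 ≈ 0.442.

0.442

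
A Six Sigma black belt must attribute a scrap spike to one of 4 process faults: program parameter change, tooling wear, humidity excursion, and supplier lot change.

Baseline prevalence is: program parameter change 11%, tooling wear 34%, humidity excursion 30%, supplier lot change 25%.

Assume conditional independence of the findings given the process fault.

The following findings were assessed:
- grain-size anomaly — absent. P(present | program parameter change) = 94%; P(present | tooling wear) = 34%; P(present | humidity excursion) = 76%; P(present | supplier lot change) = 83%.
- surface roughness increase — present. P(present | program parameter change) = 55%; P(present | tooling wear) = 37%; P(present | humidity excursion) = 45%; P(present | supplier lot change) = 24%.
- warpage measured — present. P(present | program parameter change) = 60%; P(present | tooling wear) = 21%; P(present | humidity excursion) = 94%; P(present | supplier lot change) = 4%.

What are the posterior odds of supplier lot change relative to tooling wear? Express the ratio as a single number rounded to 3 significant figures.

Posterior odds equal prior odds times the likelihood ratio; only the two competing hypotheses matter (using 1 − P(present | H) for each absent finding).
  supplier lot change: 0.25 × (1 − 0.83) × 0.24 × 0.04 = 0.000408
  tooling wear: 0.34 × (1 − 0.34) × 0.37 × 0.21 = 0.017436
Odds(supplier lot change : tooling wear) = 0.000408 / 0.017436 ≈ 0.0234.

0.0234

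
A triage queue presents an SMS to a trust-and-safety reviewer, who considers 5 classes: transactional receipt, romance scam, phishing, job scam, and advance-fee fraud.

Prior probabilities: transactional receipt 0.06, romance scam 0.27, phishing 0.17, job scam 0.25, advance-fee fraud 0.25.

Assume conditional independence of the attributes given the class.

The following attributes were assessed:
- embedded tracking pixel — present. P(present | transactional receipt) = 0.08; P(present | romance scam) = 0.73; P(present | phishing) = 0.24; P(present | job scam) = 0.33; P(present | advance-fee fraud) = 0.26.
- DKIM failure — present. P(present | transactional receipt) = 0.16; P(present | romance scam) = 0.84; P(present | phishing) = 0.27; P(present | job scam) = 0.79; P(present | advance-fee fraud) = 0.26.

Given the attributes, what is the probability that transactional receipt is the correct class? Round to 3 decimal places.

0.003

For each hypothesis, the unnormalized posterior weight is prior × product of the attribute likelihoods:
  transactional receipt: 0.06 × 0.08 × 0.16 = 0.000768
  romance scam: 0.27 × 0.73 × 0.84 = 0.16556
  phishing: 0.17 × 0.24 × 0.27 = 0.011016
  job scam: 0.25 × 0.33 × 0.79 = 0.065175
  advance-fee fraud: 0.25 × 0.26 × 0.26 = 0.0169
Marginal likelihood of the evidence = 0.25942.
P(transactional receipt | evidence) = 0.000768 / 0.25942 ≈ 0.003.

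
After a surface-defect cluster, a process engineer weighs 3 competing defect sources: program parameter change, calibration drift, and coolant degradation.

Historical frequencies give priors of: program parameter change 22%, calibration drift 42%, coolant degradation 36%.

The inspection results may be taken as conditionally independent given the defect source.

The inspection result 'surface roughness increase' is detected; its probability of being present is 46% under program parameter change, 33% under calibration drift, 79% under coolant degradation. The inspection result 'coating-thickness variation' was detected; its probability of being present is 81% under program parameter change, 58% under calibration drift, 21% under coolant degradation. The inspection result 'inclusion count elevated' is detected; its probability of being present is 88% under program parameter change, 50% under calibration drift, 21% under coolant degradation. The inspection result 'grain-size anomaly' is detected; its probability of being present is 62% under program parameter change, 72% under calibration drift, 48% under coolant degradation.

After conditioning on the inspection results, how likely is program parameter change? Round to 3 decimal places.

0.561

By Bayes' rule with conditional independence, the unnormalized weight for each hypothesis is prior × ∏ likelihoods:
  program parameter change: 0.22 × 0.46 × 0.81 × 0.88 × 0.62 = 0.044724
  calibration drift: 0.42 × 0.33 × 0.58 × 0.50 × 0.72 = 0.02894
  coolant degradation: 0.36 × 0.79 × 0.21 × 0.21 × 0.48 = 0.0060202
The unnormalized weights sum to 0.079684.
P(program parameter change | evidence) = 0.044724 / 0.079684 ≈ 0.561.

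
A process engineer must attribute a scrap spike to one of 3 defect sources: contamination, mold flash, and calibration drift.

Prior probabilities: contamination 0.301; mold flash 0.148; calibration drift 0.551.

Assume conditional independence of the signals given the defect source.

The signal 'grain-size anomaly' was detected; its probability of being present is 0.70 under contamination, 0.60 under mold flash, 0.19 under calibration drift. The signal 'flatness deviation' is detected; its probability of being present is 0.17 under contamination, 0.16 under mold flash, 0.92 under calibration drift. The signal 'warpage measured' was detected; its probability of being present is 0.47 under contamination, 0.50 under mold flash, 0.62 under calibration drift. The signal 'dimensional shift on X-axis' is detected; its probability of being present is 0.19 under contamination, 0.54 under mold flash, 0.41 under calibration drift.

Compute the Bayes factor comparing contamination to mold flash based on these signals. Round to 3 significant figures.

0.410

Joint likelihood of the signal pattern under each hypothesis:
  contamination: 0.70 × 0.17 × 0.47 × 0.19 = 0.010627
  mold flash: 0.60 × 0.16 × 0.50 × 0.54 = 0.02592
Bayes factor = 0.010627 / 0.02592 ≈ 0.410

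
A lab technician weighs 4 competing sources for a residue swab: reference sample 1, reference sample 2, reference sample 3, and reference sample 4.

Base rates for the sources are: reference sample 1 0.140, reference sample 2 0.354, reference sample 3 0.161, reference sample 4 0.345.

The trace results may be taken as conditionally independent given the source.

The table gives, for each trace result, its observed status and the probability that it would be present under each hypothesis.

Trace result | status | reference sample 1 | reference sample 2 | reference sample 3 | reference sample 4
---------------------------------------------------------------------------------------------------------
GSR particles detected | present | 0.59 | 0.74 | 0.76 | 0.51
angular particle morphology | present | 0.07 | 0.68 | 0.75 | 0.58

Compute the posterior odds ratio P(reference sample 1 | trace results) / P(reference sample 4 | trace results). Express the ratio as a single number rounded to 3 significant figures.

Posterior odds equal prior odds times the likelihood ratio; only the two competing hypotheses matter.
  reference sample 1: 0.140 × 0.59 × 0.07 = 0.005782
  reference sample 4: 0.345 × 0.51 × 0.58 = 0.10205
Posterior odds = 0.005782 / 0.10205 ≈ 0.0567.

0.0567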